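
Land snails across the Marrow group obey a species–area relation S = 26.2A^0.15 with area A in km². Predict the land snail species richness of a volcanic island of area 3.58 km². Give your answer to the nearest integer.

S = 26.2 × 3.58^0.15
ln S = ln 26.2 + 0.15 × ln 3.58 = 3.2658 + 0.15 × 1.2754 = 3.4571
S = e^3.4571 ≈ 31.72

32 species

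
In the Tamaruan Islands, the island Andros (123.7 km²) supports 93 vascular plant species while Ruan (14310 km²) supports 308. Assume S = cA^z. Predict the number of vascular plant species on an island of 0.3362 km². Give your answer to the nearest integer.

z = ln(308/93) / ln(14310/123.7) = 1.1975 / 4.7509 = 0.2521
c = 93 / 123.7^0.2521 = 93 / 3.368 = 27.61
S₃ = 27.61 × 0.3362^0.2521 = 27.61 × 0.7598 ≈ 20.98

21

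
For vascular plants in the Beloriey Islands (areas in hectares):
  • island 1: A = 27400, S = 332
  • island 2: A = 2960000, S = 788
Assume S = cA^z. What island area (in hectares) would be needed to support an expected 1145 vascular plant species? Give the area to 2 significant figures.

z = ln(788/332) / ln(2960000/27400) = 0.8644 / 4.6824 = 0.1846
c = 332 / 27400^0.1846 = 332 / 6.595 = 50.34
A = (1145/50.34)^(1/0.1846) ⇒ ln A = ln(22.74)/0.1846 = 16.9249
A = e^16.9249 ≈ 22407119 hectares

22000000 hectares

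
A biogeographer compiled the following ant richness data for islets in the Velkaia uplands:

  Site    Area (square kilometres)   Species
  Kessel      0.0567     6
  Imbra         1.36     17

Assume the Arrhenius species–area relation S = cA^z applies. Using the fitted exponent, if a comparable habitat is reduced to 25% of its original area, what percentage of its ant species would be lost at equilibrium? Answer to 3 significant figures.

z = ln(17/6) / ln(1.36/0.0567) = 1.0415 / 3.1775 = 0.3278
S_new/S_old = (A_new/A_old)^z = 0.25^0.3278 = exp(0.3278 × -1.3863) = 0.6348
Fraction lost = 1 − 0.6348 = 0.3652

36.5%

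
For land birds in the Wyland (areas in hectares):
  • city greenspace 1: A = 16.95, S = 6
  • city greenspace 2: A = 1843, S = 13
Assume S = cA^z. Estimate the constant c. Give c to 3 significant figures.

3.76

z = ln(S₂/S₁) / ln(A₂/A₁) = ln(13/6) / ln(1843/16.95) = 0.7732 / 4.6889 = 0.1649
c = S₁ / A₁^z = 6 / 16.95^0.1649 = 6 / 1.595 = 3.762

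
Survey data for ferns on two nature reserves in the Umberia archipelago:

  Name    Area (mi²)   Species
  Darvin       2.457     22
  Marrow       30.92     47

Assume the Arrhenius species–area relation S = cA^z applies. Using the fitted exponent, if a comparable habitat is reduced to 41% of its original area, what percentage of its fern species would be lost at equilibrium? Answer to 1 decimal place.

23.5%

z = ln(47/22) / ln(30.92/2.457) = 0.7591 / 2.5325 = 0.2997
S_new/S_old = (A_new/A_old)^z = 0.41^0.2997 = exp(0.2997 × -0.8916) = 0.7655
Fraction lost = 1 − 0.7655 = 0.2345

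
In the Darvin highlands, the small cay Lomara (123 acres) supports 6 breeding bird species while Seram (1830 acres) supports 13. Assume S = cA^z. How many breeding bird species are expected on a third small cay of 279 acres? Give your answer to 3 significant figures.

z = ln(13/6) / ln(1830/123) = 0.7732 / 2.6999 = 0.2864
c = 6 / 123^0.2864 = 6 / 3.967 = 1.512
S₃ = 1.512 × 279^0.2864 = 1.512 × 5.016 ≈ 7.586

7.59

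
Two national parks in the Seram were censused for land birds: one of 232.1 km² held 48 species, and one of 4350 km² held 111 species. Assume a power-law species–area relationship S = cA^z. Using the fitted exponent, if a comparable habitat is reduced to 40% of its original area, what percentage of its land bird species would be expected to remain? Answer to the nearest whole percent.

z = ln(111/48) / ln(4350/232.1) = 0.8383 / 2.9308 = 0.2860
S_new/S_old = (A_new/A_old)^z = 0.4^0.2860 = exp(0.2860 × -0.9163) = 0.7694

77%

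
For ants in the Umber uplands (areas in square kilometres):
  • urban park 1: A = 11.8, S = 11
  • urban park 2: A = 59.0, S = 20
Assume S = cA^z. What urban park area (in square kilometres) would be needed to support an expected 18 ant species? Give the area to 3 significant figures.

44.4 square kilometres

z = ln(20/11) / ln(59/11.8) = 0.5978 / 1.6094 = 0.3715
c = 11 / 11.8^0.3715 = 11 / 2.501 = 4.398
A = (18/4.398)^(1/0.3715) ⇒ ln A = ln(4.093)/0.3715 = 3.7939
A = e^3.7939 ≈ 44.43 square kilometres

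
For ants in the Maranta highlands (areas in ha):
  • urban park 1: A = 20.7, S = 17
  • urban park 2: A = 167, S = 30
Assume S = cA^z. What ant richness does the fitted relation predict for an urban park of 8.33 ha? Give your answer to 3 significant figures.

13.3

z = ln(30/17) / ln(167/20.7) = 0.5680 / 2.0879 = 0.2720
c = 17 / 20.7^0.2720 = 17 / 2.28 = 7.455
S₃ = 7.455 × 8.33^0.2720 = 7.455 × 1.78 ≈ 13.27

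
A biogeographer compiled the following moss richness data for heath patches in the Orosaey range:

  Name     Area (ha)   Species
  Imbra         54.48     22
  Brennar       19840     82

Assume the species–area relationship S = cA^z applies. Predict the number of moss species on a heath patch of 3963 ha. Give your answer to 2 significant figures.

57

z = ln(82/22) / ln(19840/54.48) = 1.3157 / 5.8976 = 0.2231
c = 22 / 54.48^0.2231 = 22 / 2.44 = 9.018
S₃ = 9.018 × 3963^0.2231 = 9.018 × 6.348 ≈ 57.25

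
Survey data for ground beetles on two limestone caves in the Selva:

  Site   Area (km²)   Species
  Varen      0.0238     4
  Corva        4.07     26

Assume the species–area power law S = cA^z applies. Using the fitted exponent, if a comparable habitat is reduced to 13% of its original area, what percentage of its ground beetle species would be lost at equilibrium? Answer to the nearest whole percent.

z = ln(26/4) / ln(4.07/0.0238) = 1.8718 / 5.1417 = 0.3640
S_new/S_old = (A_new/A_old)^z = 0.13^0.3640 = exp(0.3640 × -2.0402) = 0.4758
Fraction lost = 1 − 0.4758 = 0.5242

52%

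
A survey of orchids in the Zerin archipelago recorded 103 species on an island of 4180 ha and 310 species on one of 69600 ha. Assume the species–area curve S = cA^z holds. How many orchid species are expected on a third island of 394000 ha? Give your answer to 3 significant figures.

611

z = ln(310/103) / ln(69600/4180) = 1.1018 / 2.8125 = 0.3918
c = 103 / 4180^0.3918 = 103 / 26.22 = 3.928
S₃ = 3.928 × 394000^0.3918 = 3.928 × 155.7 ≈ 611.4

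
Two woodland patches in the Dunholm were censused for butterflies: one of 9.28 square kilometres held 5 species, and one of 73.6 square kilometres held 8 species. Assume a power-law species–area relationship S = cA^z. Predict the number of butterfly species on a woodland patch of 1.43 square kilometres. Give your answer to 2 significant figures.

3.3

z = ln(8/5) / ln(73.6/9.28) = 0.4700 / 2.0708 = 0.2270
c = 5 / 9.28^0.2270 = 5 / 1.658 = 3.016
S₃ = 3.016 × 1.43^0.2270 = 3.016 × 1.085 ≈ 3.271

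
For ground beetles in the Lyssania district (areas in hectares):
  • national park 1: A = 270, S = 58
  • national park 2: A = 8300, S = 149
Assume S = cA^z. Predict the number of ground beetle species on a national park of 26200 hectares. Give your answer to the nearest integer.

204

z = ln(149/58) / ln(8300/270) = 0.9435 / 3.4256 = 0.2754
c = 58 / 270^0.2754 = 58 / 4.674 = 12.41
S₃ = 12.41 × 26200^0.2754 = 12.41 × 16.48 ≈ 204.5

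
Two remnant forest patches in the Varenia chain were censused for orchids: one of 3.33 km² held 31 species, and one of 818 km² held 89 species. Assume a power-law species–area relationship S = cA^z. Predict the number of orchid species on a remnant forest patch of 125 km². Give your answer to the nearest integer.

62

z = ln(89/31) / ln(818/3.33) = 1.0546 / 5.5039 = 0.1916
c = 31 / 3.33^0.1916 = 31 / 1.259 = 24.62
S₃ = 24.62 × 125^0.1916 = 24.62 × 2.522 ≈ 62.1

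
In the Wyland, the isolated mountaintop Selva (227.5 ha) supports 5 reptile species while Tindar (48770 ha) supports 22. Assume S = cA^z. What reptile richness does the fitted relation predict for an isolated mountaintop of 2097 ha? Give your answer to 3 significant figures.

z = ln(22/5) / ln(48770/227.5) = 1.4816 / 5.3677 = 0.2760
c = 5 / 227.5^0.2760 = 5 / 4.473 = 1.118
S₃ = 1.118 × 2097^0.2760 = 1.118 × 8.257 ≈ 9.23

9.23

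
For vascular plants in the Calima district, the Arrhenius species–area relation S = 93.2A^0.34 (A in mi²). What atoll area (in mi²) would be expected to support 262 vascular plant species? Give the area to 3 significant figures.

262 = 93.2 × A^0.34  ⇒  A^0.34 = 262/93.2 = 2.811
ln A = ln(2.811) / 0.34 = 1.0336 / 0.34 = 3.0400
A = e^3.0400 ≈ 20.91 mi²

20.9 mi²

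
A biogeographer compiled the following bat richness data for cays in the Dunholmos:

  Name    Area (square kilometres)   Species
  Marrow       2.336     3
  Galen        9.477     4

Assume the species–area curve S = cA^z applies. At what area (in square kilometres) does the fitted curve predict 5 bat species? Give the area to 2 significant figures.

z = ln(4/3) / ln(9.477/2.336) = 0.2877 / 1.4004 = 0.2054
c = 3 / 2.336^0.2054 = 3 / 1.19 = 2.52
A = (5/2.52)^(1/0.2054) ⇒ ln A = ln(1.984)/0.2054 = 3.3351
A = e^3.3351 ≈ 28.08 square kilometres

28 square kilometres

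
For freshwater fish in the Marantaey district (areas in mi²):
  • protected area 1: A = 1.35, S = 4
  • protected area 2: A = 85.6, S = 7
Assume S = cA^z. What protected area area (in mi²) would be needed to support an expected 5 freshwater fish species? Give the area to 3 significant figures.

7.06 mi²

z = ln(7/4) / ln(85.6/1.35) = 0.5596 / 4.1496 = 0.1349
c = 4 / 1.35^0.1349 = 4 / 1.041 = 3.841
A = (5/3.841)^(1/0.1349) ⇒ ln A = ln(1.302)/0.1349 = 1.9547
A = e^1.9547 ≈ 7.062 mi²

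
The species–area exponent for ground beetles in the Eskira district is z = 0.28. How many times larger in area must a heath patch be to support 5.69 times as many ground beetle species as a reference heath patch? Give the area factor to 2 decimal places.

497.54

(A₂/A₁)^0.28 = 5.69, so A₂/A₁ = 5.69^(1/0.28) = 5.69^3.571
ln(A₂/A₁) = ln 5.69 / 0.28 = 1.7387 / 0.28 = 6.2097
A₂/A₁ = e^6.2097 ≈ 497.5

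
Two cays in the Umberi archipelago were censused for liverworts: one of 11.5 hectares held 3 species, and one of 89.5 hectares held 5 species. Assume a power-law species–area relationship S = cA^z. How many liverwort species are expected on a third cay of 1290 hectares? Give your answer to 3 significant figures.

9.72

z = ln(5/3) / ln(89.5/11.5) = 0.5108 / 2.0519 = 0.2490
c = 3 / 11.5^0.2490 = 3 / 1.837 = 1.633
S₃ = 1.633 × 1290^0.2490 = 1.633 × 5.948 ≈ 9.715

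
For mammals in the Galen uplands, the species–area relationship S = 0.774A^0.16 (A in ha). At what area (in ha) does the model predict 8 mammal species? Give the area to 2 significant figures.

8 = 0.774 × A^0.16  ⇒  A^0.16 = 8/0.774 = 10.34
ln A = ln(10.34) / 0.16 = 2.3356 / 0.16 = 14.5977
A = e^14.5977 ≈ 2186157 ha

2200000 ha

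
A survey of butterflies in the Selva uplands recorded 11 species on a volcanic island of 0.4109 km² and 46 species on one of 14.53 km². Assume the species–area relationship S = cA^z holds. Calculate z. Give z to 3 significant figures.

0.401

Taking logs: ln S = ln c + z ln A, so z = (ln S₂ − ln S₁)/(ln A₂ − ln A₁).
z = ln(46/11) / ln(14.53/0.4109) = ln(4.182) / ln(35.36) = 1.4307 / 3.5656 = 0.4013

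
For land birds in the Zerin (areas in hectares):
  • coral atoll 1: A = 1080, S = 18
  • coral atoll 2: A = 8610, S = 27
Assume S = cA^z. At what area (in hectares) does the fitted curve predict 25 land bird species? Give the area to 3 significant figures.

5810 hectares

z = ln(27/18) / ln(8610/1080) = 0.4055 / 2.0760 = 0.1953
c = 18 / 1080^0.1953 = 18 / 3.913 = 4.6
A = (25/4.6)^(1/0.1953) ⇒ ln A = ln(5.434)/0.1953 = 8.6666
A = e^8.6666 ≈ 5806 hectares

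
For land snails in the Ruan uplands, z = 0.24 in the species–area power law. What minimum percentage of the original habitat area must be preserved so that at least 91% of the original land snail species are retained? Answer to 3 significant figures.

Need (A_new/A_old)^0.24 = 0.91, so A_new/A_old = 0.91^(1/0.24) = 0.91^4.167
ln(A_new/A_old) = ln 0.91 / 0.24 = -0.0943 / 0.24 = -0.3930
A_new/A_old = e^-0.3930 ≈ 0.6751

67.5%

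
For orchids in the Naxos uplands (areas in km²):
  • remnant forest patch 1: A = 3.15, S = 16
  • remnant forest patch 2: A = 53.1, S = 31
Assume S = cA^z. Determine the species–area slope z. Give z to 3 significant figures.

0.234

Taking logs: ln S = ln c + z ln A, so z = (ln S₂ − ln S₁)/(ln A₂ − ln A₁).
z = ln(31/16) / ln(53.1/3.15) = ln(1.938) / ln(16.86) = 0.6614 / 2.8248 = 0.2341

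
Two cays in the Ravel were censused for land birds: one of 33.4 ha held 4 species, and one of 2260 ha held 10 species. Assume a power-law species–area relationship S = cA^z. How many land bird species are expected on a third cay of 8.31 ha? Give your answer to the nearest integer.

z = ln(10/4) / ln(2260/33.4) = 0.9163 / 4.2146 = 0.2174
c = 4 / 33.4^0.2174 = 4 / 2.144 = 1.865
S₃ = 1.865 × 8.31^0.2174 = 1.865 × 1.585 ≈ 2.956

3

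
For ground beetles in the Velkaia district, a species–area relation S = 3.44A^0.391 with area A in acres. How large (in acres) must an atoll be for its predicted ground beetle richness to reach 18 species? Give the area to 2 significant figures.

69 acres

18 = 3.44 × A^0.391  ⇒  A^0.391 = 18/3.44 = 5.233
ln A = ln(5.233) / 0.391 = 1.6549 / 0.391 = 4.2325
A = e^4.2325 ≈ 68.89 acres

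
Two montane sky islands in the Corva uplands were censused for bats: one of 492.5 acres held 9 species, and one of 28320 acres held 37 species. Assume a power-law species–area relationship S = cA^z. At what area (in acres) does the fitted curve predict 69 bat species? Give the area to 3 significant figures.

z = ln(37/9) / ln(28320/492.5) = 1.4137 / 4.0518 = 0.3489
c = 9 / 492.5^0.3489 = 9 / 8.697 = 1.035
A = (69/1.035)^(1/0.3489) ⇒ ln A = ln(66.68)/0.3489 = 12.0375
A = e^12.0375 ≈ 168968 acres

169000 acres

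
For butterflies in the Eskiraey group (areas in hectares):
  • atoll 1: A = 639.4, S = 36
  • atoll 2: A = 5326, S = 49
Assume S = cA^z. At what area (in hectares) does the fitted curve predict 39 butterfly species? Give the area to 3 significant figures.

1110 hectares

z = ln(49/36) / ln(5326/639.4) = 0.3083 / 2.1198 = 0.1454
c = 36 / 639.4^0.1454 = 36 / 2.559 = 14.07
A = (39/14.07)^(1/0.1454) ⇒ ln A = ln(2.772)/0.1454 = 7.0109
A = e^7.0109 ≈ 1109 hectares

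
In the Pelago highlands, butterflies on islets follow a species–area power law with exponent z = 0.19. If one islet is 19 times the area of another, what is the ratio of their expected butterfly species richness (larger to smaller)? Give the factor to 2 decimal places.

1.75

S₂/S₁ = (A₂/A₁)^z = 19^0.19
ln(S₂/S₁) = 0.19 × ln 19 = 0.19 × 2.9444 = 0.5594
S₂/S₁ = e^0.5594 ≈ 1.75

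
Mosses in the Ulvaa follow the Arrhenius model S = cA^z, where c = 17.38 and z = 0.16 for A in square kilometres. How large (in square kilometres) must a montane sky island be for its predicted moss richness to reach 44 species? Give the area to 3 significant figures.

332 square kilometres

44 = 17.38 × A^0.16  ⇒  A^0.16 = 44/17.38 = 2.532
ln A = ln(2.532) / 0.16 = 0.9289 / 0.16 = 5.8054
A = e^5.8054 ≈ 332.1 square kilometres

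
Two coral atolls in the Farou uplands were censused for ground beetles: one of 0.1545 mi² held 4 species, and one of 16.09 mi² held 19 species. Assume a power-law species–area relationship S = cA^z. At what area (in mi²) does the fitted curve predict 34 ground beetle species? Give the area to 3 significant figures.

z = ln(19/4) / ln(16.09/0.1545) = 1.5581 / 4.6458 = 0.3354
c = 4 / 0.1545^0.3354 = 4 / 0.5345 = 7.483
A = (34/7.483)^(1/0.3354) ⇒ ln A = ln(4.544)/0.3354 = 4.5133
A = e^4.5133 ≈ 91.22 mi²

91.2 mi²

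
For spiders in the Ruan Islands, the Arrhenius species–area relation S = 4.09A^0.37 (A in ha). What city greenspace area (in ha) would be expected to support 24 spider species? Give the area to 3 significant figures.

119 ha

24 = 4.09 × A^0.37  ⇒  A^0.37 = 24/4.09 = 5.868
ln A = ln(5.868) / 0.37 = 1.7695 / 0.37 = 4.7825
A = e^4.7825 ≈ 119.4 ha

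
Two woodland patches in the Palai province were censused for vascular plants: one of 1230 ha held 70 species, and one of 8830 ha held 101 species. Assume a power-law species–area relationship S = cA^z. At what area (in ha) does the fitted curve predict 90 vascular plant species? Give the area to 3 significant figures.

z = ln(101/70) / ln(8830/1230) = 0.3666 / 1.9711 = 0.1860
c = 70 / 1230^0.1860 = 70 / 3.756 = 18.64
A = (90/18.64)^(1/0.1860) ⇒ ln A = ln(4.829)/0.1860 = 8.4659
A = e^8.4659 ≈ 4750 ha

4750 ha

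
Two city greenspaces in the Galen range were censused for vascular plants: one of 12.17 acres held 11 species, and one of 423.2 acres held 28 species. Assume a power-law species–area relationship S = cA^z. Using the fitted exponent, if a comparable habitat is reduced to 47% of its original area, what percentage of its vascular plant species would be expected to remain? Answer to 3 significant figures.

z = ln(28/11) / ln(423.2/12.17) = 0.9343 / 3.5489 = 0.2633
S_new/S_old = (A_new/A_old)^z = 0.47^0.2633 = exp(0.2633 × -0.7550) = 0.8197

82.0%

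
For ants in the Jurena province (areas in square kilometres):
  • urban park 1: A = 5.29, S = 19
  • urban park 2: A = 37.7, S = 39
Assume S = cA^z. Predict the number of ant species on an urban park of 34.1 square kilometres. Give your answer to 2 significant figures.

38

z = ln(39/19) / ln(37.7/5.29) = 0.7191 / 1.9638 = 0.3662
c = 19 / 5.29^0.3662 = 19 / 1.84 = 10.32
S₃ = 10.32 × 34.1^0.3662 = 10.32 × 3.641 ≈ 37.59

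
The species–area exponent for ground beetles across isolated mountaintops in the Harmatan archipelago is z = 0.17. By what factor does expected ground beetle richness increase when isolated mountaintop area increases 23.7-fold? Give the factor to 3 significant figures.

S₂/S₁ = (A₂/A₁)^z = 23.7^0.17
ln(S₂/S₁) = 0.17 × ln 23.7 = 0.17 × 3.1655 = 0.5381
S₂/S₁ = e^0.5381 ≈ 1.713

1.71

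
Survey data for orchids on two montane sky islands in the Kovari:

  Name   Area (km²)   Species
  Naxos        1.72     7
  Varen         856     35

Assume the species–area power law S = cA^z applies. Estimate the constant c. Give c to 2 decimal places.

z = ln(S₂/S₁) / ln(A₂/A₁) = ln(35/7) / ln(856/1.72) = 1.6094 / 6.2099 = 0.2592
c = S₁ / A₁^z = 7 / 1.72^0.2592 = 7 / 1.151 = 6.082

6.08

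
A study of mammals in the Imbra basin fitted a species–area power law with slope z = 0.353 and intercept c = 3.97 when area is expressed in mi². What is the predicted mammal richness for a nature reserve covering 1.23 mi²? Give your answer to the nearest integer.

4 species

S = 3.97 × 1.23^0.353 = 3.97 × 1.076 ≈ 4.271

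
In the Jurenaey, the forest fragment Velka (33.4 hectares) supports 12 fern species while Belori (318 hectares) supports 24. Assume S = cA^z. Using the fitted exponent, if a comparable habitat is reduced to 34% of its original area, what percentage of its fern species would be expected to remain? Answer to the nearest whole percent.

72%

z = ln(24/12) / ln(318/33.4) = 0.6931 / 2.2535 = 0.3076
S_new/S_old = (A_new/A_old)^z = 0.34^0.3076 = exp(0.3076 × -1.0788) = 0.7176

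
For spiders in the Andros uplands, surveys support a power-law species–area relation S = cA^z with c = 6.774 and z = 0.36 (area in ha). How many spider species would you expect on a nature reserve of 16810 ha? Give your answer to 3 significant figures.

S = 6.774 × 16810^0.36 = 6.774 × 33.21 ≈ 224.9

225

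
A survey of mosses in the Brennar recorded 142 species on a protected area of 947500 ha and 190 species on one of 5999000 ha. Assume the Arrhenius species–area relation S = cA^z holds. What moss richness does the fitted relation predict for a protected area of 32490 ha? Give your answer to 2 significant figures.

z = ln(190/142) / ln(5999000/947500) = 0.2912 / 1.8455 = 0.1578
c = 142 / 947500^0.1578 = 142 / 8.77 = 16.19
S₃ = 16.19 × 32490^0.1578 = 16.19 × 5.151 ≈ 83.4

83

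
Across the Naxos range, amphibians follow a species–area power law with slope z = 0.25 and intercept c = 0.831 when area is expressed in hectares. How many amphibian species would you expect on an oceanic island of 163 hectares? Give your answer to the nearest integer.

3

S = 0.831 × 163^0.25
ln S = ln 0.831 + 0.25 × ln 163 = -0.1851 + 0.25 × 5.0938 = 1.0883
S = e^1.0883 ≈ 2.969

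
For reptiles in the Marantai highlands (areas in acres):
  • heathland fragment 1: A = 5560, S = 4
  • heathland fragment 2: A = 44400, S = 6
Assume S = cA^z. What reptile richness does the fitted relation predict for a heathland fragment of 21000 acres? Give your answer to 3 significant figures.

5.18

z = ln(6/4) / ln(44400/5560) = 0.4055 / 2.0776 = 0.1952
c = 4 / 5560^0.1952 = 4 / 5.381 = 0.7433
S₃ = 0.7433 × 21000^0.1952 = 0.7433 × 6.974 ≈ 5.184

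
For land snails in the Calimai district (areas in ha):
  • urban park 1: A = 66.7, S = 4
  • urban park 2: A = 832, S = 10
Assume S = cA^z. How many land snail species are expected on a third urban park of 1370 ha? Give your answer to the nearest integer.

12

z = ln(10/4) / ln(832/66.7) = 0.9163 / 2.5236 = 0.3631
c = 4 / 66.7^0.3631 = 4 / 4.595 = 0.8705
S₃ = 0.8705 × 1370^0.3631 = 0.8705 × 13.77 ≈ 11.99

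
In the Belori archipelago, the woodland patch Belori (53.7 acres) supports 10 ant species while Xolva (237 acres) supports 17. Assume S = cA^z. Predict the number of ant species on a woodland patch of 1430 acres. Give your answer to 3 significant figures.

32.3

z = ln(17/10) / ln(237/53.7) = 0.5306 / 1.4846 = 0.3574
c = 10 / 53.7^0.3574 = 10 / 4.153 = 2.408
S₃ = 2.408 × 1430^0.3574 = 2.408 × 13.42 ≈ 32.32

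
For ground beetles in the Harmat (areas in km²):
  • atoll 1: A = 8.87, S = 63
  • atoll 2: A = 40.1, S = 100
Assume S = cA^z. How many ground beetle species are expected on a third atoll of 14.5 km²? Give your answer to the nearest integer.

73

z = ln(100/63) / ln(40.1/8.87) = 0.4620 / 1.5087 = 0.3062
c = 63 / 8.87^0.3062 = 63 / 1.951 = 32.29
S₃ = 32.29 × 14.5^0.3062 = 32.29 × 2.268 ≈ 73.23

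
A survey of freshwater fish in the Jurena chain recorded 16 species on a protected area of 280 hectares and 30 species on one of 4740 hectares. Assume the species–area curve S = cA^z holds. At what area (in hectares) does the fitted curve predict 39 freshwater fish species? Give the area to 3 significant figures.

15400 hectares

z = ln(30/16) / ln(4740/280) = 0.6286 / 2.8290 = 0.2222
c = 16 / 280^0.2222 = 16 / 3.498 = 4.575
A = (39/4.575)^(1/0.2222) ⇒ ln A = ln(8.525)/0.2222 = 9.6445
A = e^9.6445 ≈ 15437 hectares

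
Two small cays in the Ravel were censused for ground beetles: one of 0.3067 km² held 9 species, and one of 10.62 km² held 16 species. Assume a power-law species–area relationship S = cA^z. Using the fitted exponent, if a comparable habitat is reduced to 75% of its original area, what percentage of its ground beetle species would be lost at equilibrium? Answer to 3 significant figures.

4.56%

z = ln(16/9) / ln(10.62/0.3067) = 0.5754 / 3.5446 = 0.1623
S_new/S_old = (A_new/A_old)^z = 0.75^0.1623 = exp(0.1623 × -0.2877) = 0.9544
Fraction lost = 1 − 0.9544 = 0.04562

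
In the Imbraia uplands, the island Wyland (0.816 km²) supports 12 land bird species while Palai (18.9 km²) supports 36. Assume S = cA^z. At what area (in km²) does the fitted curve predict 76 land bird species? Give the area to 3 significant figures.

z = ln(36/12) / ln(18.9/0.816) = 1.0986 / 3.1425 = 0.3496
c = 12 / 0.816^0.3496 = 12 / 0.9314 = 12.88
A = (76/12.88)^(1/0.3496) ⇒ ln A = ln(5.899)/0.3496 = 5.0765
A = e^5.0765 ≈ 160.2 km²

160 km²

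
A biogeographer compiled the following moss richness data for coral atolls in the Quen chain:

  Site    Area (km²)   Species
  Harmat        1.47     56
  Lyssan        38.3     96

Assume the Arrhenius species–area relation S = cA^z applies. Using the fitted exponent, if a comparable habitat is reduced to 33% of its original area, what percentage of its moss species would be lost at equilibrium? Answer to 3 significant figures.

16.7%

z = ln(96/56) / ln(38.3/1.47) = 0.5390 / 3.2602 = 0.1653
S_new/S_old = (A_new/A_old)^z = 0.33^0.1653 = exp(0.1653 × -1.1087) = 0.8325
Fraction lost = 1 − 0.8325 = 0.1675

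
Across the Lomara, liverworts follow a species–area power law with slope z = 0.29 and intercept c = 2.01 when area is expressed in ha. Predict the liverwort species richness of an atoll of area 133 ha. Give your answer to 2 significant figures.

S = 2.01 × 133^0.29 = 2.01 × 4.13 ≈ 8.301

8.3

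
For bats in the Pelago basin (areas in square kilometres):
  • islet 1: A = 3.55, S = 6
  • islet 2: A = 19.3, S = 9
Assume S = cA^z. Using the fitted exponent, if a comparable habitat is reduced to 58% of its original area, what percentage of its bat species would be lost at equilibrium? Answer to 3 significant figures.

12.2%

z = ln(9/6) / ln(19.3/3.55) = 0.4055 / 1.6932 = 0.2395
S_new/S_old = (A_new/A_old)^z = 0.58^0.2395 = exp(0.2395 × -0.5447) = 0.8777
Fraction lost = 1 − 0.8777 = 0.1223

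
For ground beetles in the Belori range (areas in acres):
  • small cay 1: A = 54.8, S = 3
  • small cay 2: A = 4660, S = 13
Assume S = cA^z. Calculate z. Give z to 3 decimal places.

Taking logs: ln S = ln c + z ln A, so z = (ln S₂ − ln S₁)/(ln A₂ − ln A₁).
z = ln(13/3) / ln(4660/54.8) = ln(4.333) / ln(85.04) = 1.4663 / 4.4431 = 0.3300

0.330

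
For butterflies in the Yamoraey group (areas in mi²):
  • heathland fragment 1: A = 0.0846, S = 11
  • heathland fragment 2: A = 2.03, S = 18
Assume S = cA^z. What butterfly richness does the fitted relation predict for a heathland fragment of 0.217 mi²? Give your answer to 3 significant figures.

z = ln(18/11) / ln(2.03/0.0846) = 0.4925 / 3.1779 = 0.1550
c = 11 / 0.0846^0.1550 = 11 / 0.682 = 16.13
S₃ = 16.13 × 0.217^0.1550 = 16.13 × 0.7892 ≈ 12.73

12.7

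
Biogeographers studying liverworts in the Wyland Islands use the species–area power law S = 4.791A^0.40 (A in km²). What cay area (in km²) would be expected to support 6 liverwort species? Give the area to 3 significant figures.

6 = 4.791 × A^0.4  ⇒  A^0.4 = 6/4.791 = 1.252
ln A = ln(1.252) / 0.4 = 0.2250 / 0.4 = 0.5626
A = e^0.5626 ≈ 1.755 km²

1.76 km²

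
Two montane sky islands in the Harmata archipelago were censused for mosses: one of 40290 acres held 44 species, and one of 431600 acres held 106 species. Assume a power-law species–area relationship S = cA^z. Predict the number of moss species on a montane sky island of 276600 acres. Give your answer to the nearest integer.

z = ln(106/44) / ln(431600/40290) = 0.8792 / 2.3714 = 0.3708
c = 44 / 40290^0.3708 = 44 / 50.99 = 0.8629
S₃ = 0.8629 × 276600^0.3708 = 0.8629 × 104.2 ≈ 89.88

90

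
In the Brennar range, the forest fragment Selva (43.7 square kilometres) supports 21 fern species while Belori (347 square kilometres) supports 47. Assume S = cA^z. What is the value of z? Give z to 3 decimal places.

Taking logs: ln S = ln c + z ln A, so z = (ln S₂ − ln S₁)/(ln A₂ − ln A₁).
z = ln(47/21) / ln(347/43.7) = ln(2.238) / ln(7.941) = 0.8056 / 2.0720 = 0.3888

0.389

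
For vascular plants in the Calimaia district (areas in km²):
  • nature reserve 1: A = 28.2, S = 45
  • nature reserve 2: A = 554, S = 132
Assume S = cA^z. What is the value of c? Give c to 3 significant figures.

13.5

z = ln(S₂/S₁) / ln(A₂/A₁) = ln(132/45) / ln(554/28.2) = 1.0761 / 2.9778 = 0.3614
c = S₁ / A₁^z = 45 / 28.2^0.3614 = 45 / 3.343 = 13.46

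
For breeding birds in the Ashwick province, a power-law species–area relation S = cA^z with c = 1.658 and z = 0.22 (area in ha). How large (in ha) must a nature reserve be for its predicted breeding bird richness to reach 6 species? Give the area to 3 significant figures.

6 = 1.658 × A^0.22  ⇒  A^0.22 = 6/1.658 = 3.619
ln A = ln(3.619) / 0.22 = 1.2861 / 0.22 = 5.8461
A = e^5.8461 ≈ 345.9 ha

346 ha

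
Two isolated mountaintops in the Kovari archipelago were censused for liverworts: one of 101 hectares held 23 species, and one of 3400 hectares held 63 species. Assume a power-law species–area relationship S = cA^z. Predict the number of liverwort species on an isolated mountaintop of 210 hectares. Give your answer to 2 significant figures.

z = ln(63/23) / ln(3400/101) = 1.0076 / 3.5164 = 0.2866
c = 23 / 101^0.2866 = 23 / 3.753 = 6.129
S₃ = 6.129 × 210^0.2866 = 6.129 × 4.629 ≈ 28.37

28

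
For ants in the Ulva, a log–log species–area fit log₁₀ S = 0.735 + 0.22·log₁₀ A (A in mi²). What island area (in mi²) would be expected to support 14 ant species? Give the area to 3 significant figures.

14 = 5.433 × A^0.22  ⇒  A^0.22 = 14/5.433 = 2.577
ln A = ln(2.577) / 0.22 = 0.9467 / 0.22 = 4.3030
A = e^4.3030 ≈ 73.92 mi²

73.9 mi²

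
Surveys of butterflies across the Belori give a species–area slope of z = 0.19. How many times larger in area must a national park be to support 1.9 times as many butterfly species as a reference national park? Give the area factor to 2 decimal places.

29.32

(A₂/A₁)^0.19 = 1.9, so A₂/A₁ = 1.9^(1/0.19) = 1.9^5.263
ln(A₂/A₁) = ln 1.9 / 0.19 = 0.6419 / 0.19 = 3.3782
A₂/A₁ = e^3.3782 ≈ 29.32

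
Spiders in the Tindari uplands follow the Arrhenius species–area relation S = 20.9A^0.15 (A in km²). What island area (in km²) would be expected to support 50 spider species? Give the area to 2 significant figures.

50 = 20.9 × A^0.15  ⇒  A^0.15 = 50/20.9 = 2.392
ln A = ln(2.392) / 0.15 = 0.8723 / 0.15 = 5.8152
A = e^5.8152 ≈ 335.3 km²

340 km²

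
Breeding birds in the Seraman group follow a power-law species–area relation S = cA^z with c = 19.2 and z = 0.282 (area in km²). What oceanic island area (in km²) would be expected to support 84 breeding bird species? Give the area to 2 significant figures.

84 = 19.2 × A^0.282  ⇒  A^0.282 = 84/19.2 = 4.375
ln A = ln(4.375) / 0.282 = 1.4759 / 0.282 = 5.2337
A = e^5.2337 ≈ 187.5 km²

190 km²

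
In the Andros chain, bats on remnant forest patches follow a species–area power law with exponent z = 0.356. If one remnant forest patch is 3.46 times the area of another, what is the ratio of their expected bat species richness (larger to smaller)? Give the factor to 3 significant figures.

S₂/S₁ = (A₂/A₁)^z = 3.46^0.356
ln(S₂/S₁) = 0.356 × ln 3.46 = 0.356 × 1.2413 = 0.4419
S₂/S₁ = e^0.4419 ≈ 1.556

1.56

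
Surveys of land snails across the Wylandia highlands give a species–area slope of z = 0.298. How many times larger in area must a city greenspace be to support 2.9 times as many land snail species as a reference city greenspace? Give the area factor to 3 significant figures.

35.6

(A₂/A₁)^0.298 = 2.9, so A₂/A₁ = 2.9^(1/0.298) = 2.9^3.356
ln(A₂/A₁) = ln 2.9 / 0.298 = 1.0647 / 0.298 = 3.5729
A₂/A₁ = e^3.5729 ≈ 35.62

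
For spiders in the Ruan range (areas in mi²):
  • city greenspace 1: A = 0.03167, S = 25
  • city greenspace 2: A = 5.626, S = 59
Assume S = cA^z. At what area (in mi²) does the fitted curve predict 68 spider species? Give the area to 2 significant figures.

z = ln(59/25) / ln(5.626/0.03167) = 0.8587 / 5.1798 = 0.1658
c = 25 / 0.03167^0.1658 = 25 / 0.5642 = 44.31
A = (68/44.31)^(1/0.1658) ⇒ ln A = ln(1.535)/0.1658 = 2.5838
A = e^2.5838 ≈ 13.25 mi²

13 mi²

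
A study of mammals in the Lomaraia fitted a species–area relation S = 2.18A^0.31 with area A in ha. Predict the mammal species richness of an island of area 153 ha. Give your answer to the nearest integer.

10 species

S = 2.18 × 153^0.31
ln S = ln 2.18 + 0.31 × ln 153 = 0.7793 + 0.31 × 5.0304 = 2.3388
S = e^2.3388 ≈ 10.37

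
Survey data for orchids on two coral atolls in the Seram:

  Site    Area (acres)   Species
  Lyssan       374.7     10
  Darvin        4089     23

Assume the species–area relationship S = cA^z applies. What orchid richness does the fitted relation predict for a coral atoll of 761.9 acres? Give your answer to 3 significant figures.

12.8

z = ln(23/10) / ln(4089/374.7) = 0.8329 / 2.3899 = 0.3485
c = 10 / 374.7^0.3485 = 10 / 7.888 = 1.268
S₃ = 1.268 × 761.9^0.3485 = 1.268 × 10.1 ≈ 12.81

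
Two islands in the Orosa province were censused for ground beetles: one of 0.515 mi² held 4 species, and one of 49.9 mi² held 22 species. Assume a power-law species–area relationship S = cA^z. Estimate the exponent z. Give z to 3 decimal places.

0.373

Taking logs: ln S = ln c + z ln A, so z = (ln S₂ − ln S₁)/(ln A₂ − ln A₁).
z = ln(22/4) / ln(49.9/0.515) = ln(5.5) / ln(96.89) = 1.7047 / 4.5736 = 0.3727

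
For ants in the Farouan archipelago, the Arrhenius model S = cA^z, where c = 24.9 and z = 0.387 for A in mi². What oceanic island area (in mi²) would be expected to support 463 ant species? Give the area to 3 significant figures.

463 = 24.9 × A^0.387  ⇒  A^0.387 = 463/24.9 = 18.59
ln A = ln(18.59) / 0.387 = 2.9229 / 0.387 = 7.5526
A = e^7.5526 ≈ 1906 mi²

1910 mi²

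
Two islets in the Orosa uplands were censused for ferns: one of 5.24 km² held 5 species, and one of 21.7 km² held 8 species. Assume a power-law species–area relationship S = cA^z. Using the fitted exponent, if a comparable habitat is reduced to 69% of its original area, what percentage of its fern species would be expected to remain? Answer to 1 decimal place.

z = ln(8/5) / ln(21.7/5.24) = 0.4700 / 1.4210 = 0.3308
S_new/S_old = (A_new/A_old)^z = 0.69^0.3308 = exp(0.3308 × -0.3711) = 0.8845

88.5%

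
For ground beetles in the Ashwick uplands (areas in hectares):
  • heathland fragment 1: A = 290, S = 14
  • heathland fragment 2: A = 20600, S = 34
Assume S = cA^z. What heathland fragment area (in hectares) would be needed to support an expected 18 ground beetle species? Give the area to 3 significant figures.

970 hectares

z = ln(34/14) / ln(20600/290) = 0.8873 / 4.2632 = 0.2081
c = 14 / 290^0.2081 = 14 / 3.255 = 4.302
A = (18/4.302)^(1/0.2081) ⇒ ln A = ln(4.185)/0.2081 = 6.8774
A = e^6.8774 ≈ 970.1 hectares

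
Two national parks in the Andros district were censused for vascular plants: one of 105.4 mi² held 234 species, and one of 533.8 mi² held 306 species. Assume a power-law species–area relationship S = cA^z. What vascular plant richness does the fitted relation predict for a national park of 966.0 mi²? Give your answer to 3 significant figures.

338

z = ln(306/234) / ln(533.8/105.4) = 0.2683 / 1.6223 = 0.1654
c = 234 / 105.4^0.1654 = 234 / 2.16 = 108.3
S₃ = 108.3 × 966^0.1654 = 108.3 × 3.116 ≈ 337.5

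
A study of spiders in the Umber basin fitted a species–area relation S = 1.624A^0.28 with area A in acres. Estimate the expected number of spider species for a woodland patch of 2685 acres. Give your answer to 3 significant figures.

S = 1.624 × 2685^0.28
ln S = ln 1.624 + 0.28 × ln 2685 = 0.4849 + 0.28 × 7.8954 = 2.6956
S = e^2.6956 ≈ 14.81

14.8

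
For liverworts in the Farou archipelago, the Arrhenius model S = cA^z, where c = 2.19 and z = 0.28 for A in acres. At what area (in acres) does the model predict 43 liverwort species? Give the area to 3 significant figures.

41500 acres

43 = 2.19 × A^0.28  ⇒  A^0.28 = 43/2.19 = 19.63
ln A = ln(19.63) / 0.28 = 2.9773 / 0.28 = 10.6332
A = e^10.6332 ≈ 41490 acres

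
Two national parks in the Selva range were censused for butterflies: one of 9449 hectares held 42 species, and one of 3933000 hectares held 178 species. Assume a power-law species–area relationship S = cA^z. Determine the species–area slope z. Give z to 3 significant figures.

Taking logs: ln S = ln c + z ln A, so z = (ln S₂ − ln S₁)/(ln A₂ − ln A₁).
z = ln(178/42) / ln(3933000/9449) = ln(4.238) / ln(416.2) = 1.4441 / 6.0312 = 0.2394

0.239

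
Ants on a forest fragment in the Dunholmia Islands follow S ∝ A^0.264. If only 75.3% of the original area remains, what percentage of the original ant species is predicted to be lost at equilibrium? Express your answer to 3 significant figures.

7.22%

S_new/S_old = (A_new/A_old)^z = 0.753^0.264
= exp(0.264 × ln 0.753) = exp(0.264 × -0.2837) = exp(-0.0749) ≈ 0.9278
Fraction lost = 1 − 0.9278 = 0.07216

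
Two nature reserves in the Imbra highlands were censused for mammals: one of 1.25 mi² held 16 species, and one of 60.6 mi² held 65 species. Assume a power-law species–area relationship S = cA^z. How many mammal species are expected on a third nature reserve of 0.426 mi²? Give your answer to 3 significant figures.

10.8

z = ln(65/16) / ln(60.6/1.25) = 1.4018 / 3.8812 = 0.3612
c = 16 / 1.25^0.3612 = 16 / 1.084 = 14.76
S₃ = 14.76 × 0.426^0.3612 = 14.76 × 0.7348 ≈ 10.85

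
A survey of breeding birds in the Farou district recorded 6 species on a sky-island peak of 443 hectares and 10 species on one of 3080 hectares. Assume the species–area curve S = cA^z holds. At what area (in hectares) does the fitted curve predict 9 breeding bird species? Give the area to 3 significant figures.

2060 hectares

z = ln(10/6) / ln(3080/443) = 0.5108 / 1.9391 = 0.2634
c = 6 / 443^0.2634 = 6 / 4.979 = 1.205
A = (9/1.205)^(1/0.2634) ⇒ ln A = ln(7.469)/0.2634 = 7.6327
A = e^7.6327 ≈ 2065 hectares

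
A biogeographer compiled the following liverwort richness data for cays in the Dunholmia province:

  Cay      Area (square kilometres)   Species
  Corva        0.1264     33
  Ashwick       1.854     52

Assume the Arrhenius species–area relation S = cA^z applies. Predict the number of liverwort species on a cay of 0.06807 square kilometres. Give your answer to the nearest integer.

30

z = ln(52/33) / ln(1.854/0.1264) = 0.4547 / 2.6856 = 0.1693
c = 33 / 0.1264^0.1693 = 33 / 0.7045 = 46.84
S₃ = 46.84 × 0.06807^0.1693 = 46.84 × 0.6344 ≈ 29.72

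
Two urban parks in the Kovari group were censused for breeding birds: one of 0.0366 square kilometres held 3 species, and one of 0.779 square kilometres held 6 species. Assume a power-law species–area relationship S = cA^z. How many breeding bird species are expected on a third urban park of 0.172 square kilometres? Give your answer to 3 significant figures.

4.26

z = ln(6/3) / ln(0.779/0.0366) = 0.6931 / 3.0580 = 0.2267
c = 3 / 0.0366^0.2267 = 3 / 0.4725 = 6.349
S₃ = 6.349 × 0.172^0.2267 = 6.349 × 0.671 ≈ 4.26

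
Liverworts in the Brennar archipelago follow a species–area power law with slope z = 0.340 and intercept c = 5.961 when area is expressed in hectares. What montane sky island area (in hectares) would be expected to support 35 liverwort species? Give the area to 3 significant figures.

182 hectares

35 = 5.961 × A^0.34  ⇒  A^0.34 = 35/5.961 = 5.871
ln A = ln(5.871) / 0.34 = 1.7701 / 0.34 = 5.2062
A = e^5.2062 ≈ 182.4 hectares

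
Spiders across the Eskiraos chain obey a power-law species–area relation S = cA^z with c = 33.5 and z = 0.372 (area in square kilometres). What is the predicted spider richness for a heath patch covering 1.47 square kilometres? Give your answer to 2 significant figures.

39

S = 33.5 × 1.47^0.372
ln S = ln 33.5 + 0.372 × ln 1.47 = 3.5115 + 0.372 × 0.3853 = 3.6549
S = e^3.6549 ≈ 38.66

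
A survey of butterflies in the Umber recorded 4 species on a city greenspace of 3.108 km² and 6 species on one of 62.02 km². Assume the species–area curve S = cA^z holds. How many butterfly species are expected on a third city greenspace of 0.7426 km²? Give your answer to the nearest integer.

3

z = ln(6/4) / ln(62.02/3.108) = 0.4055 / 2.9935 = 0.1354
c = 4 / 3.108^0.1354 = 4 / 1.166 = 3.43
S₃ = 3.43 × 0.7426^0.1354 = 3.43 × 0.9605 ≈ 3.295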